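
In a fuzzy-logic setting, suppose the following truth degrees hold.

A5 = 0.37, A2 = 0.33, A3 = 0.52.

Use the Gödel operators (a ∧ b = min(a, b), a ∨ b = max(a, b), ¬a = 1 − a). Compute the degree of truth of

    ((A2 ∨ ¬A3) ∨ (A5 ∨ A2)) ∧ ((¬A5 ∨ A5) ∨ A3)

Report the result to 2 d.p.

¬A3 = 1 − 0.52 = 0.48
A2 ∨ ¬A3 = max(a, b) on (0.33, 0.48) = 0.48
A5 ∨ A2 = max(a, b) on (0.37, 0.33) = 0.37
(A2 ∨ ¬A3) ∨ (A5 ∨ A2) = max(a, b) on (0.48, 0.37) = 0.48
¬A5 = 1 − 0.37 = 0.63
¬A5 ∨ A5 = max(a, b) on (0.63, 0.37) = 0.63
(¬A5 ∨ A5) ∨ A3 = max(a, b) on (0.63, 0.52) = 0.63
((A2 ∨ ¬A3) ∨ (A5 ∨ A2)) ∧ ((¬A5 ∨ A5) ∨ A3) = min(a, b) on (0.48, 0.63) = 0.48

0.48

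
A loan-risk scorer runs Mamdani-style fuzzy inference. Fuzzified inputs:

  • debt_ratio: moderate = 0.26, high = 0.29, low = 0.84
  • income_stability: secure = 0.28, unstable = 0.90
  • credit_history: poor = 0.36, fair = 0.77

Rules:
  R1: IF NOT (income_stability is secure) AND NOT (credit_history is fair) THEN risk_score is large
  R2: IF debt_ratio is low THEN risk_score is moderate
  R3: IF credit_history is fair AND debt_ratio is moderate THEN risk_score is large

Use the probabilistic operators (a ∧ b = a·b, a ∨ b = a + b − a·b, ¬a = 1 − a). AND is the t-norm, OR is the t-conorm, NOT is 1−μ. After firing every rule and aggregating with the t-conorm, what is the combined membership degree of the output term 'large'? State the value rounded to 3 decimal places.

R1: ¬secure=1−0.28=0.72, ¬fair=1−0.77=0.23; AND[a·b] → w = 0.1656
R2: low=0.84 → w = 0.8400
R3: fair=0.77, moderate=0.26; AND[a·b] → w = 0.2002
Rules with consequent 'large': {R1, R3} → strengths 0.1656, 0.2002
Aggregate via t-conorm [a + b − a·b]: 0.3326

0.333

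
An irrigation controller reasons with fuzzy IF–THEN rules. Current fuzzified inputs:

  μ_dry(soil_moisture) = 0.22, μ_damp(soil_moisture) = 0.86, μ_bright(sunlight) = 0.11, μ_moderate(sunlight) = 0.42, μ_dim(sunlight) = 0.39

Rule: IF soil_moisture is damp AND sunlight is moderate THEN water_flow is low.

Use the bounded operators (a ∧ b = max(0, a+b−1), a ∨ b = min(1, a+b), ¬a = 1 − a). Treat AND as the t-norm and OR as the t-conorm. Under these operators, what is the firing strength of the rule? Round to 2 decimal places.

firing strength: damp=0.86, moderate=0.42; AND[max(0, a+b−1)] → w = 0.28

0.28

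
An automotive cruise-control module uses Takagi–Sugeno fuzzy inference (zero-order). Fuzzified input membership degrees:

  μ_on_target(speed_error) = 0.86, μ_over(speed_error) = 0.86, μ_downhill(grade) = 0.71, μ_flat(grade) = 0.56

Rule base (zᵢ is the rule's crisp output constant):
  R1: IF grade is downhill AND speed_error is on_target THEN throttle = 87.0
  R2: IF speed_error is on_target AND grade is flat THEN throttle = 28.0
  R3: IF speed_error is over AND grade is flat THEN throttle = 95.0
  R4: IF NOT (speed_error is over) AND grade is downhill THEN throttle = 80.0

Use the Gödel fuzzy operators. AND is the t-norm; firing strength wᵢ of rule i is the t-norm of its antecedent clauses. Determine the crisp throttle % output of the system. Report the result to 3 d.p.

R1 (z=87.0): downhill=0.71, on_target=0.86; AND[min(a, b)] → w = 0.71
R2 (z=28.0): on_target=0.86, flat=0.56; AND[min(a, b)] → w = 0.56
R3 (z=95.0): over=0.86, flat=0.56; AND[min(a, b)] → w = 0.56
R4 (z=80.0): ¬over=1−0.86=0.14, downhill=0.71; AND[min(a, b)] → w = 0.14
Weighted average = (0.71·87.0 + 0.56·28.0 + 0.56·95.0 + 0.14·80.0) / (0.71 + 0.56 + 0.56 + 0.14)
  = 141.8500 / 1.9700 = 72.005

72.005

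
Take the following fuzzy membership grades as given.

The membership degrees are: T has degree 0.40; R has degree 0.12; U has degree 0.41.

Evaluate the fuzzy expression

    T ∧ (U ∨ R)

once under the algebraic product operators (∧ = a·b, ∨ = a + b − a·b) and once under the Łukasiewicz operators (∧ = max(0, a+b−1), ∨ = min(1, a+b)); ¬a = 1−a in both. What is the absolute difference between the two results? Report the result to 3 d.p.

Under algebraic product:
  U ∨ R = a + b − a·b on (0.4100, 0.1200) = 0.4808
  T ∧ (U ∨ R) = a·b on (0.4000, 0.4808) = 0.1923
  → value = 0.1923
Under Łukasiewicz:
  U ∨ R = min(1, a+b) on (0.41, 0.12) = 0.53
  T ∧ (U ∨ R) = max(0, a+b−1) on (0.40, 0.53) = 0.00
  → value = 0.0000
|0.1923 − 0.0000| = 0.192

0.192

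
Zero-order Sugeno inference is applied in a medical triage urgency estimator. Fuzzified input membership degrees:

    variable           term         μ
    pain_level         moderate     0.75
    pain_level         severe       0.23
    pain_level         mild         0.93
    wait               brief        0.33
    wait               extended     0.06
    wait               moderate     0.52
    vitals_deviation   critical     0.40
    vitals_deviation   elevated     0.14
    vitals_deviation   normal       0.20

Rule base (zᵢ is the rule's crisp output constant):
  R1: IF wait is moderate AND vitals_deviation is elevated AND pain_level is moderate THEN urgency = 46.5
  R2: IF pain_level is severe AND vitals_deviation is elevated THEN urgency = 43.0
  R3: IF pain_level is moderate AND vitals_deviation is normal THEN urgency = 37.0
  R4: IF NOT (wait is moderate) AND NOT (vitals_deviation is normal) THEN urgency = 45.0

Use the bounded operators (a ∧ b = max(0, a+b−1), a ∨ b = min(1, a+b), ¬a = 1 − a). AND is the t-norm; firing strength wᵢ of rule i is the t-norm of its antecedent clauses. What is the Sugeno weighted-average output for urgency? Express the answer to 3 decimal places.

45.000

R1 (z=46.5): moderate=0.52, elevated=0.14, moderate=0.75; AND[max(0, a+b−1)] → w = 0.00
R2 (z=43.0): severe=0.23, elevated=0.14; AND[max(0, a+b−1)] → w = 0.00
R3 (z=37.0): moderate=0.75, normal=0.20; AND[max(0, a+b−1)] → w = 0.00
R4 (z=45.0): ¬moderate=1−0.52=0.48, ¬normal=1−0.20=0.80; AND[max(0, a+b−1)] → w = 0.28
Weighted average = (0.00·46.5 + 0.00·43.0 + 0.00·37.0 + 0.28·45.0) / (0.00 + 0.00 + 0.00 + 0.28)
  = 12.6000 / 0.2800 = 45.000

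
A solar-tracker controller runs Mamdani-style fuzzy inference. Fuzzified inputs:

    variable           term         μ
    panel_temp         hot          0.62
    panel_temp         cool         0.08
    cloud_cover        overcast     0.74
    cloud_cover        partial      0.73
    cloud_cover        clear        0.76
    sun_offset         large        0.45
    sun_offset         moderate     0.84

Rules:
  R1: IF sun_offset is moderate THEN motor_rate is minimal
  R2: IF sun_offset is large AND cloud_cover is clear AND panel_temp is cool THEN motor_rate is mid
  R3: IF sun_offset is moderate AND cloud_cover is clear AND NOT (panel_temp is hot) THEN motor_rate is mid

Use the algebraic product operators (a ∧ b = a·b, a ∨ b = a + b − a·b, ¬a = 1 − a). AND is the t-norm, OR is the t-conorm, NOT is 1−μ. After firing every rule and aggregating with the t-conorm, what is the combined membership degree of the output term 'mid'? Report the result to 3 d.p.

R1: moderate=0.84 → w = 0.8400
R2: large=0.45, clear=0.76, cool=0.08; AND[a·b] → w = 0.0274
R3: moderate=0.84, clear=0.76, ¬hot=1−0.62=0.38; AND[a·b] → w = 0.2426
Rules with consequent 'mid': {R2, R3} → strengths 0.0274, 0.2426
Aggregate via t-conorm [a + b − a·b]: 0.2633

0.263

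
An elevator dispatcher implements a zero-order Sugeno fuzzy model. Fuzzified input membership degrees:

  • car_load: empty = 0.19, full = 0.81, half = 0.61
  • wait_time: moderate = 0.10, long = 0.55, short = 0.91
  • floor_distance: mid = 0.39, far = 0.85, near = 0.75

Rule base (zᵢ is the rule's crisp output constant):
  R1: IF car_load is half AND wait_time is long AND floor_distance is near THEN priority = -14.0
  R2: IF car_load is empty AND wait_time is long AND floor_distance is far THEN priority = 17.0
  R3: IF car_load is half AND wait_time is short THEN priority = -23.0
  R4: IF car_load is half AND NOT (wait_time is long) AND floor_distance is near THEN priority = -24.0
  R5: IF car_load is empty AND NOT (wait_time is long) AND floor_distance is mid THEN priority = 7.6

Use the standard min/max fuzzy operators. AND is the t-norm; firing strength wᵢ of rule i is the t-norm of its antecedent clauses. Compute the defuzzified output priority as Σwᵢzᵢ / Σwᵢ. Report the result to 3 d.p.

R1 (z=-14.0): half=0.61, long=0.55, near=0.75; AND[min(a, b)] → w = 0.55
R2 (z=17.0): empty=0.19, long=0.55, far=0.85; AND[min(a, b)] → w = 0.19
R3 (z=-23.0): half=0.61, short=0.91; AND[min(a, b)] → w = 0.61
R4 (z=-24.0): half=0.61, ¬long=1−0.55=0.45, near=0.75; AND[min(a, b)] → w = 0.45
R5 (z=7.6): empty=0.19, ¬long=1−0.55=0.45, mid=0.39; AND[min(a, b)] → w = 0.19
Weighted average = (0.55·-14.0 + 0.19·17.0 + 0.61·-23.0 + 0.45·-24.0 + 0.19·7.6) / (0.55 + 0.19 + 0.61 + 0.45 + 0.19)
  = -27.8560 / 1.9900 = -13.998

-13.998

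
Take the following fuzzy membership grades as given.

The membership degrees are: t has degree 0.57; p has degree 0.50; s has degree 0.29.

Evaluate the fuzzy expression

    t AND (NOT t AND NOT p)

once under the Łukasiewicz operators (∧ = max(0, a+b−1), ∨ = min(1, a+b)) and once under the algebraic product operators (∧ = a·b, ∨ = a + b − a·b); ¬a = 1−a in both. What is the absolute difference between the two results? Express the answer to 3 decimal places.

Under Łukasiewicz:
  NOT t = 1 − 0.57 = 0.43
  NOT p = 1 − 0.50 = 0.50
  NOT t AND NOT p = max(0, a+b−1) on (0.43, 0.50) = 0.00
  t AND (NOT t AND NOT p) = max(0, a+b−1) on (0.57, 0.00) = 0.00
  → value = 0.0000
Under algebraic product:
  NOT t = 1 − 0.5700 = 0.4300
  NOT p = 1 − 0.5000 = 0.5000
  NOT t AND NOT p = a·b on (0.4300, 0.5000) = 0.2150
  t AND (NOT t AND NOT p) = a·b on (0.5700, 0.2150) = 0.1226
  → value = 0.1226
|0.0000 − 0.1226| = 0.123

0.123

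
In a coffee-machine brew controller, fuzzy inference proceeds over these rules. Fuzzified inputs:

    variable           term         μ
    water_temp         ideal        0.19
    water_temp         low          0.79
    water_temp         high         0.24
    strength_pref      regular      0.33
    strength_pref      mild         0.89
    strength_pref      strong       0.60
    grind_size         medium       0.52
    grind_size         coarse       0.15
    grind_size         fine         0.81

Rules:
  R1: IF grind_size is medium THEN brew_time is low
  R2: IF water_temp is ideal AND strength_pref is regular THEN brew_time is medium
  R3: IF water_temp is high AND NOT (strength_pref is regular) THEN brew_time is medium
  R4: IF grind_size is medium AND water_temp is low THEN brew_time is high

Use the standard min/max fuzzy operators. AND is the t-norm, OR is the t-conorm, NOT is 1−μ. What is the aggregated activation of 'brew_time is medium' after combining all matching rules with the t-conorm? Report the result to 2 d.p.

0.24

R1: medium=0.52 → w = 0.52
R2: ideal=0.19, regular=0.33; AND[min(a, b)] → w = 0.19
R3: high=0.24, ¬regular=1−0.33=0.67; AND[min(a, b)] → w = 0.24
R4: medium=0.52, low=0.79; AND[min(a, b)] → w = 0.52
Rules with consequent 'medium': {R2, R3} → strengths 0.19, 0.24
Aggregate via t-conorm [max(a, b)]: 0.24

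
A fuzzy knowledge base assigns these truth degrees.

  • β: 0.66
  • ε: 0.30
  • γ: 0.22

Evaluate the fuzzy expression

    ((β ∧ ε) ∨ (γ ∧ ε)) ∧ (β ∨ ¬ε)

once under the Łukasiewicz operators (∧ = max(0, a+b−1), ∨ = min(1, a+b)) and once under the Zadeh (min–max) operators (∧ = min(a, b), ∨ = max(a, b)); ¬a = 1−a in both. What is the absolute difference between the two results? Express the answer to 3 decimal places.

Under Łukasiewicz:
  β ∧ ε = max(0, a+b−1) on (0.66, 0.30) = 0.00
  γ ∧ ε = max(0, a+b−1) on (0.22, 0.30) = 0.00
  (β ∧ ε) ∨ (γ ∧ ε) = min(1, a+b) on (0.00, 0.00) = 0.00
  ¬ε = 1 − 0.30 = 0.70
  β ∨ ¬ε = min(1, a+b) on (0.66, 0.70) = 1.00
  ((β ∧ ε) ∨ (γ ∧ ε)) ∧ (β ∨ ¬ε) = max(0, a+b−1) on (0.00, 1.00) = 0.00
  → value = 0.0000
Under Zadeh (min–max):
  β ∧ ε = min(a, b) on (0.66, 0.30) = 0.30
  γ ∧ ε = min(a, b) on (0.22, 0.30) = 0.22
  (β ∧ ε) ∨ (γ ∧ ε) = max(a, b) on (0.30, 0.22) = 0.30
  ¬ε = 1 − 0.30 = 0.70
  β ∨ ¬ε = max(a, b) on (0.66, 0.70) = 0.70
  ((β ∧ ε) ∨ (γ ∧ ε)) ∧ (β ∨ ¬ε) = min(a, b) on (0.30, 0.70) = 0.30
  → value = 0.3000
|0.0000 − 0.3000| = 0.300

0.300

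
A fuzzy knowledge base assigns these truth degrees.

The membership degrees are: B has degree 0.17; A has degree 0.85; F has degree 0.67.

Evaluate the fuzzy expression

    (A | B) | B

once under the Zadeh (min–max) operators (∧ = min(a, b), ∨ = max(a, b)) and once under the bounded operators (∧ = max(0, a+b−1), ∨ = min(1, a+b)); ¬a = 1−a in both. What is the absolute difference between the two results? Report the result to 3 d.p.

Under Zadeh (min–max):
  A | B = max(a, b) on (0.85, 0.17) = 0.85
  (A | B) | B = max(a, b) on (0.85, 0.17) = 0.85
  → value = 0.8500
Under bounded:
  A | B = min(1, a+b) on (0.85, 0.17) = 1.00
  (A | B) | B = min(1, a+b) on (1.00, 0.17) = 1.00
  → value = 1.0000
|0.8500 − 1.0000| = 0.150

0.150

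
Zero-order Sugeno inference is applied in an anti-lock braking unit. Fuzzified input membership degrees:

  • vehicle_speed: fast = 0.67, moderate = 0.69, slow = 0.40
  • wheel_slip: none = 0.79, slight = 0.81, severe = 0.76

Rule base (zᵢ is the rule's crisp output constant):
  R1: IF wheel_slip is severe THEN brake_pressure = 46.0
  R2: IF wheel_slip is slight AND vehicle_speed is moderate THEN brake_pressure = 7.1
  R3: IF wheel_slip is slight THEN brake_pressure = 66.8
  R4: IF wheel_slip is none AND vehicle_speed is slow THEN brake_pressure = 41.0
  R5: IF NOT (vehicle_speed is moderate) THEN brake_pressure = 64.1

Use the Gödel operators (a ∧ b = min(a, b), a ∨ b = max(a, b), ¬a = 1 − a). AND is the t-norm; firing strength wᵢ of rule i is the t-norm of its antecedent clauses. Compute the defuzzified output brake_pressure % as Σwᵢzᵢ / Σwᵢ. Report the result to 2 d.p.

43.85

R1 (z=46.0): severe=0.76 → w = 0.76
R2 (z=7.1): slight=0.81, moderate=0.69; AND[min(a, b)] → w = 0.69
R3 (z=66.8): slight=0.81 → w = 0.81
R4 (z=41.0): none=0.79, slow=0.40; AND[min(a, b)] → w = 0.40
R5 (z=64.1): ¬moderate=1−0.69=0.31 → w = 0.31
Weighted average = (0.76·46.0 + 0.69·7.1 + 0.81·66.8 + 0.40·41.0 + 0.31·64.1) / (0.76 + 0.69 + 0.81 + 0.40 + 0.31)
  = 130.2380 / 2.9700 = 43.85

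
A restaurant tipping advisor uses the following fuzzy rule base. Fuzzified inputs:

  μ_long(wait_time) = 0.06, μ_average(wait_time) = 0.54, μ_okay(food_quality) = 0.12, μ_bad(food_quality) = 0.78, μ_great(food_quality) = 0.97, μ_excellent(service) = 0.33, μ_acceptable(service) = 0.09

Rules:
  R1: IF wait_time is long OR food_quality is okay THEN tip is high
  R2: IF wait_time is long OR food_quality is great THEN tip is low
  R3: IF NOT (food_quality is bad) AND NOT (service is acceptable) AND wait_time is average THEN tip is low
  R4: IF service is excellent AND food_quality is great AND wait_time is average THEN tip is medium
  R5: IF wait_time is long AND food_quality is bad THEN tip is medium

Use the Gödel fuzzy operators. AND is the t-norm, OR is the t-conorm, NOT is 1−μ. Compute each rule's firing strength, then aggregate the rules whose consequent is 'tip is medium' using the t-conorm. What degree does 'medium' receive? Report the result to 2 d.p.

0.33

R1: long=0.06, okay=0.12; OR[max(a, b)] → w = 0.12
R2: long=0.06, great=0.97; OR[max(a, b)] → w = 0.97
R3: ¬bad=1−0.78=0.22, ¬acceptable=1−0.09=0.91, average=0.54; AND[min(a, b)] → w = 0.22
R4: excellent=0.33, great=0.97, average=0.54; AND[min(a, b)] → w = 0.33
R5: long=0.06, bad=0.78; AND[min(a, b)] → w = 0.06
Rules with consequent 'medium': {R4, R5} → strengths 0.33, 0.06
Aggregate via t-conorm [max(a, b)]: 0.33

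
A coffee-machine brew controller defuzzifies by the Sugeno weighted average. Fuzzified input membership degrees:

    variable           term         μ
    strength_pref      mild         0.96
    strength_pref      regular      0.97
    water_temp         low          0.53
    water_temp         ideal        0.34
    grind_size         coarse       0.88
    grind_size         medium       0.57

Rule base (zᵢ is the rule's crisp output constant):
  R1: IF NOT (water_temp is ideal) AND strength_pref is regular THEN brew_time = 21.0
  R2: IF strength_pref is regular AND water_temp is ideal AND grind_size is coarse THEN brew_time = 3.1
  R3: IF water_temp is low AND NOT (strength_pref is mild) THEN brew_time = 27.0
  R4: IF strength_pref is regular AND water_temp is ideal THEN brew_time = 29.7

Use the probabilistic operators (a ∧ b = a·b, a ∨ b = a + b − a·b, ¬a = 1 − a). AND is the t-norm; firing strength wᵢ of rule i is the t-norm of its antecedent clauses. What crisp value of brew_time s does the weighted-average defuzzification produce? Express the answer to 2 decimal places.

19.28

R1 (z=21.0): ¬ideal=1−0.34=0.66, regular=0.97; AND[a·b] → w = 0.6402
R2 (z=3.1): regular=0.97, ideal=0.34, coarse=0.88; AND[a·b] → w = 0.2902
R3 (z=27.0): low=0.53, ¬mild=1−0.96=0.04; AND[a·b] → w = 0.0212
R4 (z=29.7): regular=0.97, ideal=0.34; AND[a·b] → w = 0.3298
Weighted average = (0.6402·21.0 + 0.2902·3.1 + 0.0212·27.0 + 0.3298·29.7) / (0.6402 + 0.2902 + 0.0212 + 0.3298)
  = 24.7114 / 1.2814 = 19.28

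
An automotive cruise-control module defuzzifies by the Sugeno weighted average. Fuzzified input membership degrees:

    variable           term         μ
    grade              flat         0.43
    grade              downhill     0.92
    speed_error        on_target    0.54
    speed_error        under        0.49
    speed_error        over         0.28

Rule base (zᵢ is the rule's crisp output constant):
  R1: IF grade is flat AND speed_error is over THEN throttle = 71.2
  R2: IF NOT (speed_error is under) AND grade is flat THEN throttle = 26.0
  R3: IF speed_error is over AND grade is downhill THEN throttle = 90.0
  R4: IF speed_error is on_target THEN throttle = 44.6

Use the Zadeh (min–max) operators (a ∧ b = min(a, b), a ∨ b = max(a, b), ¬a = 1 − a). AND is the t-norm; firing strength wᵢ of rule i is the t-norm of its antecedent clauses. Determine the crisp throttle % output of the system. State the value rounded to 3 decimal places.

52.549

R1 (z=71.2): flat=0.43, over=0.28; AND[min(a, b)] → w = 0.28
R2 (z=26.0): ¬under=1−0.49=0.51, flat=0.43; AND[min(a, b)] → w = 0.43
R3 (z=90.0): over=0.28, downhill=0.92; AND[min(a, b)] → w = 0.28
R4 (z=44.6): on_target=0.54 → w = 0.54
Weighted average = (0.28·71.2 + 0.43·26.0 + 0.28·90.0 + 0.54·44.6) / (0.28 + 0.43 + 0.28 + 0.54)
  = 80.4000 / 1.5300 = 52.549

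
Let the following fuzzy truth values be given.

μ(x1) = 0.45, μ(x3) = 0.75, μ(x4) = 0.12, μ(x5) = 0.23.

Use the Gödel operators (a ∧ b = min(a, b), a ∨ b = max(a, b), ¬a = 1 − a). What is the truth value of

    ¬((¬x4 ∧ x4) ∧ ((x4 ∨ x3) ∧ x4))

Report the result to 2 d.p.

¬x4 = 1 − 0.12 = 0.88
¬x4 ∧ x4 = min(a, b) on (0.88, 0.12) = 0.12
x4 ∨ x3 = max(a, b) on (0.12, 0.75) = 0.75
(x4 ∨ x3) ∧ x4 = min(a, b) on (0.75, 0.12) = 0.12
(¬x4 ∧ x4) ∧ ((x4 ∨ x3) ∧ x4) = min(a, b) on (0.12, 0.12) = 0.12
¬((¬x4 ∧ x4) ∧ ((x4 ∨ x3) ∧ x4)) = 1 − 0.12 = 0.88

0.88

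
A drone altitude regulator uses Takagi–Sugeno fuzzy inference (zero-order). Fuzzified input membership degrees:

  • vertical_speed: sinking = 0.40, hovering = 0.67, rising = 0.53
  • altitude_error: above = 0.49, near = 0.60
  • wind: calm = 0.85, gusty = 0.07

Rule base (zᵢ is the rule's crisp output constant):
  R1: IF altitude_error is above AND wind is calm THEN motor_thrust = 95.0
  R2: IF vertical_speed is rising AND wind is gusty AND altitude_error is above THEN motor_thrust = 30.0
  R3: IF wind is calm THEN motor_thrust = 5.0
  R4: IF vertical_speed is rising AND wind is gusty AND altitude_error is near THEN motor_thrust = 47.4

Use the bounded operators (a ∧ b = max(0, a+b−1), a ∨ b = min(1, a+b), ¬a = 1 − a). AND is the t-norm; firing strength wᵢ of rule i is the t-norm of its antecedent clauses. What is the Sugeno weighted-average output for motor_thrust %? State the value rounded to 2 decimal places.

R1 (z=95.0): above=0.49, calm=0.85; AND[max(0, a+b−1)] → w = 0.34
R2 (z=30.0): rising=0.53, gusty=0.07, above=0.49; AND[max(0, a+b−1)] → w = 0.00
R3 (z=5.0): calm=0.85 → w = 0.85
R4 (z=47.4): rising=0.53, gusty=0.07, near=0.60; AND[max(0, a+b−1)] → w = 0.00
Weighted average = (0.34·95.0 + 0.00·30.0 + 0.85·5.0 + 0.00·47.4) / (0.34 + 0.00 + 0.85 + 0.00)
  = 36.5500 / 1.1900 = 30.71

30.71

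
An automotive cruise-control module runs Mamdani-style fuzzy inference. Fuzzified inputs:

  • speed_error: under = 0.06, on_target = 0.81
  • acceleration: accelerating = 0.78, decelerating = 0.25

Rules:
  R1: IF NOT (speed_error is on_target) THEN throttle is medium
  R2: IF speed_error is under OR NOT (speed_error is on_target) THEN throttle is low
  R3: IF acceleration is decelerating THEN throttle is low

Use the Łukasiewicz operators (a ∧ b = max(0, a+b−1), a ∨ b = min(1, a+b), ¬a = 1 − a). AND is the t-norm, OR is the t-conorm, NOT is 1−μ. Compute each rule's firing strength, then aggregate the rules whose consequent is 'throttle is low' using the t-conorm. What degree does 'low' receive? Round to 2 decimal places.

R1: ¬on_target=1−0.81=0.19 → w = 0.19
R2: under=0.06, ¬on_target=1−0.81=0.19; OR[min(1, a+b)] → w = 0.25
R3: decelerating=0.25 → w = 0.25
Rules with consequent 'low': {R2, R3} → strengths 0.25, 0.25
Aggregate via t-conorm [min(1, a+b)]: 0.50

0.50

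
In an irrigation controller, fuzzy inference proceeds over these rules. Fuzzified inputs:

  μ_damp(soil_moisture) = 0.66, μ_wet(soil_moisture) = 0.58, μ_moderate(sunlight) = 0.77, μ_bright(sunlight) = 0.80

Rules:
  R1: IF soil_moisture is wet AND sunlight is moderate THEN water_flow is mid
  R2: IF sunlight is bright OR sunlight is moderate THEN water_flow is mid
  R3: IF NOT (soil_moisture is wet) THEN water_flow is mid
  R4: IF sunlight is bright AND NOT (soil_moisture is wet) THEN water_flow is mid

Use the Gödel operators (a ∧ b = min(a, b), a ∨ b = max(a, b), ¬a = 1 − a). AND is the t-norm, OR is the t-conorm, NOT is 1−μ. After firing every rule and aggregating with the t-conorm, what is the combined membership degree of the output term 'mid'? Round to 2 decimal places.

0.80

R1: wet=0.58, moderate=0.77; AND[min(a, b)] → w = 0.58
R2: bright=0.80, moderate=0.77; OR[max(a, b)] → w = 0.80
R3: ¬wet=1−0.58=0.42 → w = 0.42
R4: bright=0.80, ¬wet=1−0.58=0.42; AND[min(a, b)] → w = 0.42
Rules with consequent 'mid': {R1, R2, R3, R4} → strengths 0.58, 0.80, 0.42, 0.42
Aggregate via t-conorm [max(a, b)]: 0.80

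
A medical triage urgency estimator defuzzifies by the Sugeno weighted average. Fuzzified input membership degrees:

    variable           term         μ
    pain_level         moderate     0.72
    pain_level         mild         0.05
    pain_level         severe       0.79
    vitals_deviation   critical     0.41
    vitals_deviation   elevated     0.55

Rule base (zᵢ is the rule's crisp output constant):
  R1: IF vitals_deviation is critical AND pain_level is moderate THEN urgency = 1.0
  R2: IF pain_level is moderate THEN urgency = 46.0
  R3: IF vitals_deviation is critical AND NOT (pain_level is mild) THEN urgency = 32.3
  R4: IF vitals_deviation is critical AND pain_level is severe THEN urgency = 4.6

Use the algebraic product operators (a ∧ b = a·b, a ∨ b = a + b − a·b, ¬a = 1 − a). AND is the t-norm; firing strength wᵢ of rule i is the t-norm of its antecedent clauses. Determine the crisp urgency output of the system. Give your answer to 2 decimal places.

R1 (z=1.0): critical=0.41, moderate=0.72; AND[a·b] → w = 0.2952
R2 (z=46.0): moderate=0.72 → w = 0.7200
R3 (z=32.3): critical=0.41, ¬mild=1−0.05=0.95; AND[a·b] → w = 0.3895
R4 (z=4.6): critical=0.41, severe=0.79; AND[a·b] → w = 0.3239
Weighted average = (0.2952·1.0 + 0.7200·46.0 + 0.3895·32.3 + 0.3239·4.6) / (0.2952 + 0.7200 + 0.3895 + 0.3239)
  = 47.4860 / 1.7286 = 27.47

27.47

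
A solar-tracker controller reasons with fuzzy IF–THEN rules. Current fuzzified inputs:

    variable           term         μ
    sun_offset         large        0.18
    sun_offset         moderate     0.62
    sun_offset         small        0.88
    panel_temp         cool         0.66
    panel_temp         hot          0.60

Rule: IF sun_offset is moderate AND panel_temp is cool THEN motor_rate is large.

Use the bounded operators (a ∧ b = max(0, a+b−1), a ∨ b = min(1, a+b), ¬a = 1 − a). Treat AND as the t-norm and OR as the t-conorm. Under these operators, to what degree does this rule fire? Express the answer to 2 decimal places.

firing strength: moderate=0.62, cool=0.66; AND[max(0, a+b−1)] → w = 0.28

0.28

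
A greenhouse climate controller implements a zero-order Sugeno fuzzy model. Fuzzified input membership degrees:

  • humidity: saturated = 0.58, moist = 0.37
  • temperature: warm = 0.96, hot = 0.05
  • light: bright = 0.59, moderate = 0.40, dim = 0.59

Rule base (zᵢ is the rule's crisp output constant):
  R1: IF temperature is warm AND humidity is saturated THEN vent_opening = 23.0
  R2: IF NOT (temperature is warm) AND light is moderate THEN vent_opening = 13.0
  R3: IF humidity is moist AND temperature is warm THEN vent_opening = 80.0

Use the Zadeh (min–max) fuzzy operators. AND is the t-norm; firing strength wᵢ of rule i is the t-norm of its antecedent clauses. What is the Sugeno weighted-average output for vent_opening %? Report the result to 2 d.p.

43.90

R1 (z=23.0): warm=0.96, saturated=0.58; AND[min(a, b)] → w = 0.58
R2 (z=13.0): ¬warm=1−0.96=0.04, moderate=0.40; AND[min(a, b)] → w = 0.04
R3 (z=80.0): moist=0.37, warm=0.96; AND[min(a, b)] → w = 0.37
Weighted average = (0.58·23.0 + 0.04·13.0 + 0.37·80.0) / (0.58 + 0.04 + 0.37)
  = 43.4600 / 0.9900 = 43.90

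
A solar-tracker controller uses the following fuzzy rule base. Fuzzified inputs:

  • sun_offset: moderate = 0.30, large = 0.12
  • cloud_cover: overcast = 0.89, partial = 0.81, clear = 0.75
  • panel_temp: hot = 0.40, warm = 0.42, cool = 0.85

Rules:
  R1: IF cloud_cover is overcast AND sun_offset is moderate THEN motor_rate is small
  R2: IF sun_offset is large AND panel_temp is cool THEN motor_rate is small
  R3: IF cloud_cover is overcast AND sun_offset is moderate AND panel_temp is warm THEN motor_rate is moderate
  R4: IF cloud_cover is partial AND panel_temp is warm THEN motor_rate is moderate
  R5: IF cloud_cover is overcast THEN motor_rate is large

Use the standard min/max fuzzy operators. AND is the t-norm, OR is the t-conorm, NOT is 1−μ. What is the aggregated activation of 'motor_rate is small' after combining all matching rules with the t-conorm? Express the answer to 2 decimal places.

R1: overcast=0.89, moderate=0.30; AND[min(a, b)] → w = 0.30
R2: large=0.12, cool=0.85; AND[min(a, b)] → w = 0.12
R3: overcast=0.89, moderate=0.30, warm=0.42; AND[min(a, b)] → w = 0.30
R4: partial=0.81, warm=0.42; AND[min(a, b)] → w = 0.42
R5: overcast=0.89 → w = 0.89
Rules with consequent 'small': {R1, R2} → strengths 0.30, 0.12
Aggregate via t-conorm [max(a, b)]: 0.30

0.30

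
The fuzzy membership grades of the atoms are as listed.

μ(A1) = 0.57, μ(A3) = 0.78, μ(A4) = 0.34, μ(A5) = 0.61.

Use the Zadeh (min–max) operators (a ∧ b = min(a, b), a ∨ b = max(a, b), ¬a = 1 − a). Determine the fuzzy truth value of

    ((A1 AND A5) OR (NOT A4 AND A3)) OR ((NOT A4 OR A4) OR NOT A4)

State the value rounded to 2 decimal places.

A1 AND A5 = min(a, b) on (0.57, 0.61) = 0.57
NOT A4 = 1 − 0.34 = 0.66
NOT A4 AND A3 = min(a, b) on (0.66, 0.78) = 0.66
(A1 AND A5) OR (NOT A4 AND A3) = max(a, b) on (0.57, 0.66) = 0.66
NOT A4 = 1 − 0.34 = 0.66
NOT A4 OR A4 = max(a, b) on (0.66, 0.34) = 0.66
NOT A4 = 1 − 0.34 = 0.66
(NOT A4 OR A4) OR NOT A4 = max(a, b) on (0.66, 0.66) = 0.66
((A1 AND A5) OR (NOT A4 AND A3)) OR ((NOT A4 OR A4) OR NOT A4) = max(a, b) on (0.66, 0.66) = 0.66

0.66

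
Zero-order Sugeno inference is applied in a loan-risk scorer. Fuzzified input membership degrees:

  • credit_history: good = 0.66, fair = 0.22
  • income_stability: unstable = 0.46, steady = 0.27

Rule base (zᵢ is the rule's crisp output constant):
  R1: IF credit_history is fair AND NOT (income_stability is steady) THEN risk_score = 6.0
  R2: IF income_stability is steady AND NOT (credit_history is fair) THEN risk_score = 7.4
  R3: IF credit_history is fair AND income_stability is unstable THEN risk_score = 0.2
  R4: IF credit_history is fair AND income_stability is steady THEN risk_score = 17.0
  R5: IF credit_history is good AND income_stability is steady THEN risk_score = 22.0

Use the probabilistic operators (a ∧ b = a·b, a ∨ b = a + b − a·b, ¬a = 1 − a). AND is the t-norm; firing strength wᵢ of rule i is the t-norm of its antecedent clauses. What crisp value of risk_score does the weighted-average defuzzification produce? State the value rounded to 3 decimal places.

R1 (z=6.0): fair=0.22, ¬steady=1−0.27=0.73; AND[a·b] → w = 0.1606
R2 (z=7.4): steady=0.27, ¬fair=1−0.22=0.78; AND[a·b] → w = 0.2106
R3 (z=0.2): fair=0.22, unstable=0.46; AND[a·b] → w = 0.1012
R4 (z=17.0): fair=0.22, steady=0.27; AND[a·b] → w = 0.0594
R5 (z=22.0): good=0.66, steady=0.27; AND[a·b] → w = 0.1782
Weighted average = (0.1606·6.0 + 0.2106·7.4 + 0.1012·0.2 + 0.0594·17.0 + 0.1782·22.0) / (0.1606 + 0.2106 + 0.1012 + 0.0594 + 0.1782)
  = 7.4725 / 0.7100 = 10.525

10.525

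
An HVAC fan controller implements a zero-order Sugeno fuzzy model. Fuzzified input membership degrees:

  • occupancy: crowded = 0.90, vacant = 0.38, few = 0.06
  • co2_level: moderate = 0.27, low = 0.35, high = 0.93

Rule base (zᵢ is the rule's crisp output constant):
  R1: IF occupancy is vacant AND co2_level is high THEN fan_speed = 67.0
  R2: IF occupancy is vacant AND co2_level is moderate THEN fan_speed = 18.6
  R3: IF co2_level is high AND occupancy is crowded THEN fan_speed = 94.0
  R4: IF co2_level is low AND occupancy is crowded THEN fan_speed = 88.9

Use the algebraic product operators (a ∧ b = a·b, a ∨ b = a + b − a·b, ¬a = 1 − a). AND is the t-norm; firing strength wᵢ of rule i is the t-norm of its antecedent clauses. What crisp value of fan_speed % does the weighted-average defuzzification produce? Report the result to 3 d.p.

82.256

R1 (z=67.0): vacant=0.38, high=0.93; AND[a·b] → w = 0.3534
R2 (z=18.6): vacant=0.38, moderate=0.27; AND[a·b] → w = 0.1026
R3 (z=94.0): high=0.93, crowded=0.90; AND[a·b] → w = 0.8370
R4 (z=88.9): low=0.35, crowded=0.90; AND[a·b] → w = 0.3150
Weighted average = (0.3534·67.0 + 0.1026·18.6 + 0.8370·94.0 + 0.3150·88.9) / (0.3534 + 0.1026 + 0.8370 + 0.3150)
  = 132.2677 / 1.6080 = 82.256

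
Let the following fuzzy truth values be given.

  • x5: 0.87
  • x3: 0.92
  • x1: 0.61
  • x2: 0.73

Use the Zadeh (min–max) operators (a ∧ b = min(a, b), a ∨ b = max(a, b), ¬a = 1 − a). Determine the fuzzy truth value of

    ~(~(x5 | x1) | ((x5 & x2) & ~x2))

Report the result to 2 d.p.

x5 | x1 = max(a, b) on (0.87, 0.61) = 0.87
~(x5 | x1) = 1 − 0.87 = 0.13
x5 & x2 = min(a, b) on (0.87, 0.73) = 0.73
~x2 = 1 − 0.73 = 0.27
(x5 & x2) & ~x2 = min(a, b) on (0.73, 0.27) = 0.27
~(x5 | x1) | ((x5 & x2) & ~x2) = max(a, b) on (0.13, 0.27) = 0.27
~(~(x5 | x1) | ((x5 & x2) & ~x2)) = 1 − 0.27 = 0.73

0.73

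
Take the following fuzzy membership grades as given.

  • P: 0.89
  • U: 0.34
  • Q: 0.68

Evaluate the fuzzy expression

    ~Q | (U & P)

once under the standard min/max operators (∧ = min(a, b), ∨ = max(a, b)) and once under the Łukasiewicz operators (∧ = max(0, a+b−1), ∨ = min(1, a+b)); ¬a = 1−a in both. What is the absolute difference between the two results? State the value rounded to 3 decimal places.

Under standard min/max:
  ~Q = 1 − 0.68 = 0.32
  U & P = min(a, b) on (0.34, 0.89) = 0.34
  ~Q | (U & P) = max(a, b) on (0.32, 0.34) = 0.34
  → value = 0.3400
Under Łukasiewicz:
  ~Q = 1 − 0.68 = 0.32
  U & P = max(0, a+b−1) on (0.34, 0.89) = 0.23
  ~Q | (U & P) = min(1, a+b) on (0.32, 0.23) = 0.55
  → value = 0.5500
|0.3400 − 0.5500| = 0.210

0.210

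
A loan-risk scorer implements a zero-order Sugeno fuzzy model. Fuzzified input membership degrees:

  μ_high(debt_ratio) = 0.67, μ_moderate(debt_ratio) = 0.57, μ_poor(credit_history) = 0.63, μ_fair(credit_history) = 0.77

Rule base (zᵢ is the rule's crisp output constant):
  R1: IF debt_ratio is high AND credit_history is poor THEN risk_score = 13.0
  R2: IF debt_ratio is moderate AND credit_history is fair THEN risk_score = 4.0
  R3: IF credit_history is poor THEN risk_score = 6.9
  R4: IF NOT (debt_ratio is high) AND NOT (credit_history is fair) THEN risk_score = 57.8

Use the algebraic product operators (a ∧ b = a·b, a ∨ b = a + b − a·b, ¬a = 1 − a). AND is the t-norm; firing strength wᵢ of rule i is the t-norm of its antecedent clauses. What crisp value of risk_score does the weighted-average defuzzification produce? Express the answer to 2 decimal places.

R1 (z=13.0): high=0.67, poor=0.63; AND[a·b] → w = 0.4221
R2 (z=4.0): moderate=0.57, fair=0.77; AND[a·b] → w = 0.4389
R3 (z=6.9): poor=0.63 → w = 0.6300
R4 (z=57.8): ¬high=1−0.67=0.33, ¬fair=1−0.77=0.23; AND[a·b] → w = 0.0759
Weighted average = (0.4221·13.0 + 0.4389·4.0 + 0.6300·6.9 + 0.0759·57.8) / (0.4221 + 0.4389 + 0.6300 + 0.0759)
  = 15.9769 / 1.5669 = 10.20

10.20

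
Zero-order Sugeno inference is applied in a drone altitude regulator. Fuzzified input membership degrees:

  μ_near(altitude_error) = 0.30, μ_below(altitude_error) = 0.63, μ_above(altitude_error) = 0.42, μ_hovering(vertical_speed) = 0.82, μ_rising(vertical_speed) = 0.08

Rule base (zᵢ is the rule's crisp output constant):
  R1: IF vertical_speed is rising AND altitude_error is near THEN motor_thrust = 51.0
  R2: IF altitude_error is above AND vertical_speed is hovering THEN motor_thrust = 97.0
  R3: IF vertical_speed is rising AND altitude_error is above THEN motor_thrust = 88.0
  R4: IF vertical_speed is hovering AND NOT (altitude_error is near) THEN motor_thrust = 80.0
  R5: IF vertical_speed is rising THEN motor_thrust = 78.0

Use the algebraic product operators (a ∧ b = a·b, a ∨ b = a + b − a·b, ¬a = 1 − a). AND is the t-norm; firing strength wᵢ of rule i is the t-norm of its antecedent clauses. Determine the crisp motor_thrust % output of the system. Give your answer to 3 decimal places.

84.988

R1 (z=51.0): rising=0.08, near=0.30; AND[a·b] → w = 0.0240
R2 (z=97.0): above=0.42, hovering=0.82; AND[a·b] → w = 0.3444
R3 (z=88.0): rising=0.08, above=0.42; AND[a·b] → w = 0.0336
R4 (z=80.0): hovering=0.82, ¬near=1−0.30=0.70; AND[a·b] → w = 0.5740
R5 (z=78.0): rising=0.08 → w = 0.0800
Weighted average = (0.0240·51.0 + 0.3444·97.0 + 0.0336·88.0 + 0.5740·80.0 + 0.0800·78.0) / (0.0240 + 0.3444 + 0.0336 + 0.5740 + 0.0800)
  = 89.7476 / 1.0560 = 84.988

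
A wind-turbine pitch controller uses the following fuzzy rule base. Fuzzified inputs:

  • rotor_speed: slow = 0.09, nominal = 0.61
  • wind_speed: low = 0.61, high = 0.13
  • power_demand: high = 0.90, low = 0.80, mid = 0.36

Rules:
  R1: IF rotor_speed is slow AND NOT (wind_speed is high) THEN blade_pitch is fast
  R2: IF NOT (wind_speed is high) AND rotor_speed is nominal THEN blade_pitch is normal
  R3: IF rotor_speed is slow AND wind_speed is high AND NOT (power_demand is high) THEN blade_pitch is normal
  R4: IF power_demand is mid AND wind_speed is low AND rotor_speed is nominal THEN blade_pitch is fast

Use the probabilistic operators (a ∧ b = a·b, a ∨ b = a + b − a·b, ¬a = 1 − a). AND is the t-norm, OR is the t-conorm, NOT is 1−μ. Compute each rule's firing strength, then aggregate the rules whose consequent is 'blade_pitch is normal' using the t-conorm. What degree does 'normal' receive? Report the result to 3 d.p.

0.531

R1: slow=0.09, ¬high=1−0.13=0.87; AND[a·b] → w = 0.0783
R2: ¬high=1−0.13=0.87, nominal=0.61; AND[a·b] → w = 0.5307
R3: slow=0.09, high=0.13, ¬high=1−0.90=0.10; AND[a·b] → w = 0.0012
R4: mid=0.36, low=0.61, nominal=0.61; AND[a·b] → w = 0.1340
Rules with consequent 'normal': {R2, R3} → strengths 0.5307, 0.0012
Aggregate via t-conorm [a + b − a·b]: 0.5312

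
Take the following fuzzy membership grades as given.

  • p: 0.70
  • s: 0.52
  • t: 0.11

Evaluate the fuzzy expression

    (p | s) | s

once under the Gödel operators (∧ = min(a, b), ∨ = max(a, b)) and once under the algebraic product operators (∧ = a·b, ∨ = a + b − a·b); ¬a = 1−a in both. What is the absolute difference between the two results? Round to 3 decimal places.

0.231

Under Gödel:
  p | s = max(a, b) on (0.70, 0.52) = 0.70
  (p | s) | s = max(a, b) on (0.70, 0.52) = 0.70
  → value = 0.7000
Under algebraic product:
  p | s = a + b − a·b on (0.7000, 0.5200) = 0.8560
  (p | s) | s = a + b − a·b on (0.8560, 0.5200) = 0.9309
  → value = 0.9309
|0.7000 − 0.9309| = 0.231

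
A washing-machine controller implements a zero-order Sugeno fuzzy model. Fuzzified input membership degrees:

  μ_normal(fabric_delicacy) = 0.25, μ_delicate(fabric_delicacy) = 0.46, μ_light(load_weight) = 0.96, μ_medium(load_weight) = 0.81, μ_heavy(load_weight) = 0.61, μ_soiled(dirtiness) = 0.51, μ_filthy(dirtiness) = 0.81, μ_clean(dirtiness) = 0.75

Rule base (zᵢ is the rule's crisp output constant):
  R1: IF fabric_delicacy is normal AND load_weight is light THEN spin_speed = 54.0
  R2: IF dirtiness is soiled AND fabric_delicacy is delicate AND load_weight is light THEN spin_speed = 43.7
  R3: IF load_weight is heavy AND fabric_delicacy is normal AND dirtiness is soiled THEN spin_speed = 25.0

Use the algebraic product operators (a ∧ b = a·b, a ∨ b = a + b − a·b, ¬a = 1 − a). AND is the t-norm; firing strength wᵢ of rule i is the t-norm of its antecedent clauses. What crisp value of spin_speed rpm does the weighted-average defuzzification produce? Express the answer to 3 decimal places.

R1 (z=54.0): normal=0.25, light=0.96; AND[a·b] → w = 0.2400
R2 (z=43.7): soiled=0.51, delicate=0.46, light=0.96; AND[a·b] → w = 0.2252
R3 (z=25.0): heavy=0.61, normal=0.25, soiled=0.51; AND[a·b] → w = 0.0778
Weighted average = (0.2400·54.0 + 0.2252·43.7 + 0.0778·25.0) / (0.2400 + 0.2252 + 0.0778)
  = 24.7463 / 0.5430 = 45.574

45.574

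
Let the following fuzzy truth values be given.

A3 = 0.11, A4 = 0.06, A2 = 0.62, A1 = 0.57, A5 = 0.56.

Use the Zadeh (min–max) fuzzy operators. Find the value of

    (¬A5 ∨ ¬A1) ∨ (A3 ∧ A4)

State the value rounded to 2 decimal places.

0.44

¬A5 = 1 − 0.56 = 0.44
¬A1 = 1 − 0.57 = 0.43
¬A5 ∨ ¬A1 = max(a, b) on (0.44, 0.43) = 0.44
A3 ∧ A4 = min(a, b) on (0.11, 0.06) = 0.06
(¬A5 ∨ ¬A1) ∨ (A3 ∧ A4) = max(a, b) on (0.44, 0.06) = 0.44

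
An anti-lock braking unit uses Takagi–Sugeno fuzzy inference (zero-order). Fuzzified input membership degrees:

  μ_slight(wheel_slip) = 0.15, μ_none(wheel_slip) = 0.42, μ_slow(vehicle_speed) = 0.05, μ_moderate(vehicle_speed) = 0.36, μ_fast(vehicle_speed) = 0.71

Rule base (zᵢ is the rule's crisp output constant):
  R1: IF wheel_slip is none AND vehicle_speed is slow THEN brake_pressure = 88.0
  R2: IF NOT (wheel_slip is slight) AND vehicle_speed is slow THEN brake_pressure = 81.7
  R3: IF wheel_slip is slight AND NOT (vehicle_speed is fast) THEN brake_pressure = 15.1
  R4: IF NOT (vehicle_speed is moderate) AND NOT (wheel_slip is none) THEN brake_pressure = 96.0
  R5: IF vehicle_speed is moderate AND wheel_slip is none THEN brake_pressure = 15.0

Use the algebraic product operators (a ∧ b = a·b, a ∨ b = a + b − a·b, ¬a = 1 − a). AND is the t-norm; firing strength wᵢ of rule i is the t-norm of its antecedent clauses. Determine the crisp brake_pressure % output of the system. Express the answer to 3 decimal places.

R1 (z=88.0): none=0.42, slow=0.05; AND[a·b] → w = 0.0210
R2 (z=81.7): ¬slight=1−0.15=0.85, slow=0.05; AND[a·b] → w = 0.0425
R3 (z=15.1): slight=0.15, ¬fast=1−0.71=0.29; AND[a·b] → w = 0.0435
R4 (z=96.0): ¬moderate=1−0.36=0.64, ¬none=1−0.42=0.58; AND[a·b] → w = 0.3712
R5 (z=15.0): moderate=0.36, none=0.42; AND[a·b] → w = 0.1512
Weighted average = (0.0210·88.0 + 0.0425·81.7 + 0.0435·15.1 + 0.3712·96.0 + 0.1512·15.0) / (0.0210 + 0.0425 + 0.0435 + 0.3712 + 0.1512)
  = 43.8803 / 0.6294 = 69.718

69.718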